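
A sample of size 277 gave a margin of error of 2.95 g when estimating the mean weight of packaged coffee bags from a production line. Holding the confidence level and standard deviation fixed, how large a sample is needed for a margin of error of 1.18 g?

Margin of error scales as 1/√n, so n₂ = n₁·(E₁/E₂)².
n₂ = 277 × (2.95/1.18)² = 277 × 6.25 = 1731.25
Round up: n₂ = 1732.

n = 1732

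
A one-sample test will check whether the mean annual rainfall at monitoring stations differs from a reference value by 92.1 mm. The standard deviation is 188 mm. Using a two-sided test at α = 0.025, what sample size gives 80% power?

For a one-sample z-test, n = ((z_{α/2} + z_β)·σ/δ)².
z_{α/2} = 2.241 (two-sided α = 0.025); z_β = 0.842 (power 80% → β = 0.2).
n = (3.083 × 188 / 92.1)² = 39.60
Round up: n = 40.

40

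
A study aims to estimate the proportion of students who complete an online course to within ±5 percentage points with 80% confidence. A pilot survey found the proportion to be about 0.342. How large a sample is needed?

For a proportion with margin E = 0.05 at 80% confidence, z = 1.282.
n = p̂(1−p̂)(z/E)² = 0.342 × 0.658 × (1.282/0.05)² = 147.94
Round up: n = 148.

148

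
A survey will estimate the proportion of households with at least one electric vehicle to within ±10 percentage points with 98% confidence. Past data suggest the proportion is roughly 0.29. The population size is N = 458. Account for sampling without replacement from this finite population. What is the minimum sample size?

90

For a proportion with margin E = 0.1 at 98% confidence, z = 2.326.
n = p̂(1−p̂)(z/E)² = 0.29 × 0.71 × (2.326/0.1)² = 111.40 — call this n₀.
Finite-population correction with N = 458: n = n₀ / (1 + (n₀−1)/N) = 111.40 / 1.241 = 89.77
Round up: n = 90.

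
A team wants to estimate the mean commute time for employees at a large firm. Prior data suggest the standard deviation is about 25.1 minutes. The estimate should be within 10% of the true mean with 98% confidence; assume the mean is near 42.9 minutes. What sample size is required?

186

For a mean, the margin of error is E = z·σ/√n, so n = (zσ/E)².
At 98% confidence, z = 2.326.
E = 10% of 42.9 = 4.29 minutes.
n = (2.326 × 25.1 / 4.29)² = 185.20
Round up: n = 186.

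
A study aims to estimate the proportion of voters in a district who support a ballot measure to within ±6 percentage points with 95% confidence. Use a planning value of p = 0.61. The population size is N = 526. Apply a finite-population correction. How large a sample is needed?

172

For a proportion with margin E = 0.06 at 95% confidence, z = 1.960.
n = p̂(1−p̂)(z/E)² = 0.61 × 0.39 × (1.960/0.06)² = 253.87 — call this n₀.
Finite-population correction with N = 526: n = n₀ / (1 + (n₀−1)/N) = 253.87 / 1.481 = 171.42
Round up: n = 172.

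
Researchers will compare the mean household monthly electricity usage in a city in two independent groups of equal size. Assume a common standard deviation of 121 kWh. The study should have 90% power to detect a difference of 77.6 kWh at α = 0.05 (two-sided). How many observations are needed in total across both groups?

For two equal groups, n per group = 2·((z_{α/2} + z_β)·σ/δ)².
z_{α/2} = 1.960; z_β = 1.282 (power 90%).
n = 2 × (3.242 × 121 / 77.6)² = 2 × 25.55 = 51.10
Round up: n = 52 per group.
Total across both groups: 2 × 52 = 104.

104 total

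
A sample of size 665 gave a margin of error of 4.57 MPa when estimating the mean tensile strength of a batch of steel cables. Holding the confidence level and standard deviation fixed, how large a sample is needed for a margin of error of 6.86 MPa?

n = 296

Margin of error scales as 1/√n, so n₂ = n₁·(E₁/E₂)².
n₂ = 665 × (4.57/6.86)² = 665 × 0.4438 = 295.13
Round up: n₂ = 296.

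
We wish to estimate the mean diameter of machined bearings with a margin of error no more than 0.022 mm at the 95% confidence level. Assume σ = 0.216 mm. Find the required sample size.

371

For a mean, the margin of error is E = z·σ/√n, so n = (zσ/E)².
At 95% confidence, z = 1.960.
n = (1.960 × 0.216 / 0.022)² = 370.32
Round up: n = 371.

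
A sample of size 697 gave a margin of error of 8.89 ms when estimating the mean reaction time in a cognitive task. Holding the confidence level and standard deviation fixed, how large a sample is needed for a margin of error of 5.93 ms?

Margin of error scales as 1/√n, so n₂ = n₁·(E₁/E₂)².
n₂ = 697 × (8.89/5.93)² = 697 × 2.247 = 1566.16
Round up: n₂ = 1567.

1567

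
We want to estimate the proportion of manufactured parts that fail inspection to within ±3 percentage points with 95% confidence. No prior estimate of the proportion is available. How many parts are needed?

For a proportion with margin E = 0.03 at 95% confidence, z = 1.960.
With no prior estimate, use p = 0.5, which maximizes p(1−p) at 0.25.
n = 0.25 × (z/E)² = 0.25 × (1.960/0.03)² = 1067.11
Round up: n = 1068.

1068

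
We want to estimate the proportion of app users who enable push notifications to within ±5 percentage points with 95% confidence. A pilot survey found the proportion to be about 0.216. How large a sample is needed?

261

For a proportion with margin E = 0.05 at 95% confidence, z = 1.960.
n = p̂(1−p̂)(z/E)² = 0.216 × 0.784 × (1.960/0.05)² = 260.22
Round up: n = 261.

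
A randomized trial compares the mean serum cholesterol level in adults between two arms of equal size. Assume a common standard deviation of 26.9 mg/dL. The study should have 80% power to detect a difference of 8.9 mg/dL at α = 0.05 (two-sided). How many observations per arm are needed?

For two equal groups, n per group = 2·((z_{α/2} + z_β)·σ/δ)².
z_{α/2} = 1.960; z_β = 0.842 (power 80%).
n = 2 × (2.802 × 26.9 / 8.9)² = 2 × 71.72 = 143.44
Round up: n = 144 per group.

144 per group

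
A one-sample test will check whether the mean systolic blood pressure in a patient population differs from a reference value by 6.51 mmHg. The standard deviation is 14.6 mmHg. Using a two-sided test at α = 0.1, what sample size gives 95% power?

n = 55

For a one-sample z-test, n = ((z_{α/2} + z_β)·σ/δ)².
z_{α/2} = 1.645 (two-sided α = 0.1); z_β = 1.645 (power 95% → β = 0.05).
n = (3.290 × 14.6 / 6.51)² = 54.44
Round up: n = 55.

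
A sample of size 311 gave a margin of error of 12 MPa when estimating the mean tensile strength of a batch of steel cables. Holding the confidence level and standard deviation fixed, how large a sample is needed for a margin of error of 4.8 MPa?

n = 1944

Margin of error scales as 1/√n, so n₂ = n₁·(E₁/E₂)².
n₂ = 311 × (12/4.8)² = 311 × 6.25 = 1943.75
Round up: n₂ = 1944.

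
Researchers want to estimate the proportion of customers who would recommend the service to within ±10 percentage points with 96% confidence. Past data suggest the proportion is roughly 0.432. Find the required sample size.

For a proportion with margin E = 0.1 at 96% confidence, z = 2.054.
n = p̂(1−p̂)(z/E)² = 0.432 × 0.568 × (2.054/0.1)² = 103.52
Round up: n = 104.

104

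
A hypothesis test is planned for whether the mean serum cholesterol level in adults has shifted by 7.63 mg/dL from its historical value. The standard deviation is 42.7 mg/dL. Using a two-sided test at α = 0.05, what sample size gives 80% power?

For a one-sample z-test, n = ((z_{α/2} + z_β)·σ/δ)².
z_{α/2} = 1.960 (two-sided α = 0.05); z_β = 0.842 (power 80% → β = 0.2).
n = (2.802 × 42.7 / 7.63)² = 245.89
Round up: n = 246.

n = 246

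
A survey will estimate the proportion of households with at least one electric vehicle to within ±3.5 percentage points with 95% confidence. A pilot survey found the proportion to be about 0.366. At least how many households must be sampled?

For a proportion with margin E = 0.035 at 95% confidence, z = 1.960.
n = p̂(1−p̂)(z/E)² = 0.366 × 0.634 × (1.960/0.035)² = 727.69
Round up: n = 728.

728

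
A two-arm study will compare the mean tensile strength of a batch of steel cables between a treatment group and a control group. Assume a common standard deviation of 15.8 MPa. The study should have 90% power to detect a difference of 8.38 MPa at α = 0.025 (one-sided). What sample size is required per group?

75 per group

For two equal groups, n per group = 2·((z_α + z_β)·σ/δ)².
z_α = 1.960; z_β = 1.282 (power 90%).
n = 2 × (3.242 × 15.8 / 8.38)² = 2 × 37.36 = 74.72
Round up: n = 75 per group.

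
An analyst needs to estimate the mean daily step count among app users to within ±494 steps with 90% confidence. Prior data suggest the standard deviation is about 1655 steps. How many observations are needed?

For a mean, the margin of error is E = z·σ/√n, so n = (zσ/E)².
At 90% confidence, z = 1.645.
n = (1.645 × 1655 / 494)² = 30.37
Round up: n = 31.

31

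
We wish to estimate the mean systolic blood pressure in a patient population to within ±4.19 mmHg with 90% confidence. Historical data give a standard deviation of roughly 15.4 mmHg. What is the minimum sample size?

For a mean, the margin of error is E = z·σ/√n, so n = (zσ/E)².
At 90% confidence, z = 1.645.
n = (1.645 × 15.4 / 4.19)² = 36.55
Round up: n = 37.

37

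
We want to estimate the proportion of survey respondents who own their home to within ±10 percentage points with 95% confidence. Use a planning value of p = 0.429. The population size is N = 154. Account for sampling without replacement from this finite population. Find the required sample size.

59

For a proportion with margin E = 0.1 at 95% confidence, z = 1.960.
n = p̂(1−p̂)(z/E)² = 0.429 × 0.571 × (1.960/0.1)² = 94.10 — call this n₀.
Finite-population correction with N = 154: n = n₀ / (1 + (n₀−1)/N) = 94.10 / 1.605 = 58.63
Round up: n = 59.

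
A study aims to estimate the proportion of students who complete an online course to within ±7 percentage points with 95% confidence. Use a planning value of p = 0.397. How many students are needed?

For a proportion with margin E = 0.07 at 95% confidence, z = 1.960.
n = p̂(1−p̂)(z/E)² = 0.397 × 0.603 × (1.960/0.07)² = 187.68
Round up: n = 188.

188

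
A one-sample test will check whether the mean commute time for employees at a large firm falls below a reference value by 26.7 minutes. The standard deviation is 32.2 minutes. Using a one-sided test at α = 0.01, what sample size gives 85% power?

For a one-sample z-test, n = ((z_α + z_β)·σ/δ)².
z_α = 2.326 (one-sided α = 0.01); z_β = 1.036 (power 85% → β = 0.15).
n = (3.362 × 32.2 / 26.7)² = 16.44
Round up: n = 17.

17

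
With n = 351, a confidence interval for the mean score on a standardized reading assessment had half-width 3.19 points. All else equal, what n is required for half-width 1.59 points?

Margin of error scales as 1/√n, so n₂ = n₁·(E₁/E₂)².
n₂ = 351 × (3.19/1.59)² = 351 × 4.025 = 1412.78
Round up: n₂ = 1413.

1413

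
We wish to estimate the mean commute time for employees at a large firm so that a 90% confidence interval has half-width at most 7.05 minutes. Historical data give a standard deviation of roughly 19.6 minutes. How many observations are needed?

For a mean, the margin of error is E = z·σ/√n, so n = (zσ/E)².
At 90% confidence, z = 1.645.
n = (1.645 × 19.6 / 7.05)² = 20.92
Round up: n = 21.

n = 21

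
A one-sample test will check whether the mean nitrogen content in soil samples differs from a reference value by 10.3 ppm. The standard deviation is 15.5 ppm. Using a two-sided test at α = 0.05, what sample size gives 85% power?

n = 21

For a one-sample z-test, n = ((z_{α/2} + z_β)·σ/δ)².
z_{α/2} = 1.960 (two-sided α = 0.05); z_β = 1.036 (power 85% → β = 0.15).
n = (2.996 × 15.5 / 10.3)² = 20.33
Round up: n = 21.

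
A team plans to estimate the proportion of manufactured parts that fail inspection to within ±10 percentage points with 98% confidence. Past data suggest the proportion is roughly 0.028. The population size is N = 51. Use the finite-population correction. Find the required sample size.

12

For a proportion with margin E = 0.1 at 98% confidence, z = 2.326.
n = p̂(1−p̂)(z/E)² = 0.028 × 0.972 × (2.326/0.1)² = 14.72 — call this n₀.
Finite-population correction with N = 51: n = n₀ / (1 + (n₀−1)/N) = 14.72 / 1.269 = 11.60
Round up: n = 12.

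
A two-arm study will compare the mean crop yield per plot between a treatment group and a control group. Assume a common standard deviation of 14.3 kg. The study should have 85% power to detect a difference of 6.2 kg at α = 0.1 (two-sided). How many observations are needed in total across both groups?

154 total

For two equal groups, n per group = 2·((z_{α/2} + z_β)·σ/δ)².
z_{α/2} = 1.645; z_β = 1.036 (power 85%).
n = 2 × (2.681 × 14.3 / 6.2)² = 2 × 38.24 = 76.48
Round up: n = 77 per group.
Total across both groups: 2 × 77 = 154.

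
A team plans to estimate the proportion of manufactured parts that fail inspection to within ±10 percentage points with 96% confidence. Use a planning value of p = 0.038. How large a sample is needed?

n = 16

For a proportion with margin E = 0.1 at 96% confidence, z = 2.054.
n = p̂(1−p̂)(z/E)² = 0.038 × 0.962 × (2.054/0.1)² = 15.42
Round up: n = 16.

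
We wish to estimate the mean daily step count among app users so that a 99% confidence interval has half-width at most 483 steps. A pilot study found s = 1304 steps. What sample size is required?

For a mean, the margin of error is E = z·σ/√n, so n = (zσ/E)².
At 99% confidence, z = 2.576.
n = (2.576 × 1304 / 483)² = 48.37
Round up: n = 49.

n = 49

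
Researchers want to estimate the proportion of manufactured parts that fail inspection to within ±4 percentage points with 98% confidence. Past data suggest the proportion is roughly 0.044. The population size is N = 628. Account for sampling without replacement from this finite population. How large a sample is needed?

117

For a proportion with margin E = 0.04 at 98% confidence, z = 2.326.
n = p̂(1−p̂)(z/E)² = 0.044 × 0.956 × (2.326/0.04)² = 142.24 — call this n₀.
Finite-population correction with N = 628: n = n₀ / (1 + (n₀−1)/N) = 142.24 / 1.225 = 116.11
Round up: n = 117.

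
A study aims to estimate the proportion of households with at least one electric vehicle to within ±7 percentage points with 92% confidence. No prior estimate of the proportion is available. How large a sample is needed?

157

For a proportion with margin E = 0.07 at 92% confidence, z = 1.751.
With no prior estimate, use p = 0.5, which maximizes p(1−p) at 0.25.
n = 0.25 × (z/E)² = 0.25 × (1.751/0.07)² = 156.43
Round up: n = 157.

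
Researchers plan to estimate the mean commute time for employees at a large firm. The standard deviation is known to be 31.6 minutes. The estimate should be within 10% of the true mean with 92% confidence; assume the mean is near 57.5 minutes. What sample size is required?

93

For a mean, the margin of error is E = z·σ/√n, so n = (zσ/E)².
At 92% confidence, z = 1.751.
E = 10% of 57.5 = 5.75 minutes.
n = (1.751 × 31.6 / 5.75)² = 92.60
Round up: n = 93.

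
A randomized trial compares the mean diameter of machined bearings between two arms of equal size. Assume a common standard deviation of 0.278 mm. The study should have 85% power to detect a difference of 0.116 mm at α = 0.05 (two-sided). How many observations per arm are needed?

For two equal groups, n per group = 2·((z_{α/2} + z_β)·σ/δ)².
z_{α/2} = 1.960; z_β = 1.036 (power 85%).
n = 2 × (2.996 × 0.278 / 0.116)² = 2 × 51.55 = 103.10
Round up: n = 104 per group.

104 per group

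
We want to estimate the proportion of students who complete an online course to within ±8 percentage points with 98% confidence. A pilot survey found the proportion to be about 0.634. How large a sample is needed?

For a proportion with margin E = 0.08 at 98% confidence, z = 2.326.
n = p̂(1−p̂)(z/E)² = 0.634 × 0.366 × (2.326/0.08)² = 196.16
Round up: n = 197.

n = 197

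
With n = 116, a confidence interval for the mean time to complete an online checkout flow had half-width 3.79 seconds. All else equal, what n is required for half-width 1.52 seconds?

Margin of error scales as 1/√n, so n₂ = n₁·(E₁/E₂)².
n₂ = 116 × (3.79/1.52)² = 116 × 6.217 = 721.17
Round up: n₂ = 722.

722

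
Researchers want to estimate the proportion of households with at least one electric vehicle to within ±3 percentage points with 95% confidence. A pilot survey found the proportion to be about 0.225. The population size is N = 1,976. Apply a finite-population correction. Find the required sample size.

541

For a proportion with margin E = 0.03 at 95% confidence, z = 1.960.
n = p̂(1−p̂)(z/E)² = 0.225 × 0.775 × (1.960/0.03)² = 744.31 — call this n₀.
Finite-population correction with N = 1,976: n = n₀ / (1 + (n₀−1)/N) = 744.31 / 1.376 = 540.92
Round up: n = 541.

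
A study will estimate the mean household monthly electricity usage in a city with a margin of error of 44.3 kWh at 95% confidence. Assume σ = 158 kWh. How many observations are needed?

For a mean, the margin of error is E = z·σ/√n, so n = (zσ/E)².
At 95% confidence, z = 1.960.
n = (1.960 × 158 / 44.3)² = 48.87
Round up: n = 49.

49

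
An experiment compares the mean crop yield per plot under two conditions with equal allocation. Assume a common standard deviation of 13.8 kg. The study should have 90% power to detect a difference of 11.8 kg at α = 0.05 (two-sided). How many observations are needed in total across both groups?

58 total

For two equal groups, n per group = 2·((z_{α/2} + z_β)·σ/δ)².
z_{α/2} = 1.960; z_β = 1.282 (power 90%).
n = 2 × (3.242 × 13.8 / 11.8)² = 2 × 14.38 = 28.76
Round up: n = 29 per group.
Total across both groups: 2 × 29 = 58.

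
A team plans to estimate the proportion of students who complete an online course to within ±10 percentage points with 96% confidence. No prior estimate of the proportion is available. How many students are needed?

106

For a proportion with margin E = 0.1 at 96% confidence, z = 2.054.
With no prior estimate, use p = 0.5, which maximizes p(1−p) at 0.25.
n = 0.25 × (z/E)² = 0.25 × (2.054/0.1)² = 105.47
Round up: n = 106.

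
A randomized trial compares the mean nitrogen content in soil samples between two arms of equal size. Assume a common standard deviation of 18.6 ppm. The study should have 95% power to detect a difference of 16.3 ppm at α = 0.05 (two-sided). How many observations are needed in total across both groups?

For two equal groups, n per group = 2·((z_{α/2} + z_β)·σ/δ)².
z_{α/2} = 1.960; z_β = 1.645 (power 95%).
n = 2 × (3.605 × 18.6 / 16.3)² = 2 × 16.92 = 33.84
Round up: n = 34 per group.
Total across both groups: 2 × 34 = 68.

68 total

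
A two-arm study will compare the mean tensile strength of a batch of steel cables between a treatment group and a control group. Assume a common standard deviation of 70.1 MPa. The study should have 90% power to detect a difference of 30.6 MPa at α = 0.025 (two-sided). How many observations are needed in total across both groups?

262 total

For two equal groups, n per group = 2·((z_{α/2} + z_β)·σ/δ)².
z_{α/2} = 2.241; z_β = 1.282 (power 90%).
n = 2 × (3.523 × 70.1 / 30.6)² = 2 × 65.14 = 130.28
Round up: n = 131 per group.
Total across both groups: 2 × 131 = 262.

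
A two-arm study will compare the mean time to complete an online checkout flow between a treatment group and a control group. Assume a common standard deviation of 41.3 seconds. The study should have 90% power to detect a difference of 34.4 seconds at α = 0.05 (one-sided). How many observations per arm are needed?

25 per group

For two equal groups, n per group = 2·((z_α + z_β)·σ/δ)².
z_α = 1.645; z_β = 1.282 (power 90%).
n = 2 × (2.927 × 41.3 / 34.4)² = 2 × 12.35 = 24.70
Round up: n = 25 per group.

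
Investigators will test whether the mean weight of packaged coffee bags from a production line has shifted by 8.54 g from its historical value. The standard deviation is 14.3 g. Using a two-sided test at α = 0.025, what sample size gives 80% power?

27

For a one-sample z-test, n = ((z_{α/2} + z_β)·σ/δ)².
z_{α/2} = 2.241 (two-sided α = 0.025); z_β = 0.842 (power 80% → β = 0.2).
n = (3.083 × 14.3 / 8.54)² = 26.65
Round up: n = 27.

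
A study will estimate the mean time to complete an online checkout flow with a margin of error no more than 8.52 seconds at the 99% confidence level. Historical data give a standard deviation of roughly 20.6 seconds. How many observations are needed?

For a mean, the margin of error is E = z·σ/√n, so n = (zσ/E)².
At 99% confidence, z = 2.576.
n = (2.576 × 20.6 / 8.52)² = 38.79
Round up: n = 39.

n = 39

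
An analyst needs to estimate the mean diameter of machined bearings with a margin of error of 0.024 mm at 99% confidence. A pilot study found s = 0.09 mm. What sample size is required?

For a mean, the margin of error is E = z·σ/√n, so n = (zσ/E)².
At 99% confidence, z = 2.576.
n = (2.576 × 0.09 / 0.024)² = 93.32
Round up: n = 94.

94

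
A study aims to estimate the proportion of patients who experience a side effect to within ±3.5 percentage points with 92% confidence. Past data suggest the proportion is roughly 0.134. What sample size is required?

n = 291

For a proportion with margin E = 0.035 at 92% confidence, z = 1.751.
n = p̂(1−p̂)(z/E)² = 0.134 × 0.866 × (1.751/0.035)² = 290.44
Round up: n = 291.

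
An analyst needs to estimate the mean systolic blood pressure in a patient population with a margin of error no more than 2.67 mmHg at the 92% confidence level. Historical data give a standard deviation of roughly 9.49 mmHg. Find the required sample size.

39

For a mean, the margin of error is E = z·σ/√n, so n = (zσ/E)².
At 92% confidence, z = 1.751.
n = (1.751 × 9.49 / 2.67)² = 38.73
Round up: n = 39.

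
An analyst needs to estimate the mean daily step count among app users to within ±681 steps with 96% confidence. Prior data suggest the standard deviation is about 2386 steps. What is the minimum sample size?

52

For a mean, the margin of error is E = z·σ/√n, so n = (zσ/E)².
At 96% confidence, z = 2.054.
n = (2.054 × 2386 / 681)² = 51.79
Round up: n = 52.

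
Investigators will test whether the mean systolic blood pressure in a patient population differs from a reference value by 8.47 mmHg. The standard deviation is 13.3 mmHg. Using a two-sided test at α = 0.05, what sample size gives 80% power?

n = 20

For a one-sample z-test, n = ((z_{α/2} + z_β)·σ/δ)².
z_{α/2} = 1.960 (two-sided α = 0.05); z_β = 0.842 (power 80% → β = 0.2).
n = (2.802 × 13.3 / 8.47)² = 19.36
Round up: n = 20.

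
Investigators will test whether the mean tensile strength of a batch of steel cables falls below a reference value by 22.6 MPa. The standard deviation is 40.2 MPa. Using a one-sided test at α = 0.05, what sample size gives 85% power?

For a one-sample z-test, n = ((z_α + z_β)·σ/δ)².
z_α = 1.645 (one-sided α = 0.05); z_β = 1.036 (power 85% → β = 0.15).
n = (2.681 × 40.2 / 22.6)² = 22.74
Round up: n = 23.

23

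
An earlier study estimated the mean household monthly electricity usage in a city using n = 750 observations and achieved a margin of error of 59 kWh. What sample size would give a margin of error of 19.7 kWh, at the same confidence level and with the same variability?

Margin of error scales as 1/√n, so n₂ = n₁·(E₁/E₂)².
n₂ = 750 × (59/19.7)² = 750 × 8.97 = 6727.50
Round up: n₂ = 6728.

6728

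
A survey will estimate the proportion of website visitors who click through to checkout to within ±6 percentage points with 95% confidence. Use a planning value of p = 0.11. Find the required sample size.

105

For a proportion with margin E = 0.06 at 95% confidence, z = 1.960.
n = p̂(1−p̂)(z/E)² = 0.11 × 0.89 × (1.960/0.06)² = 104.47
Round up: n = 105.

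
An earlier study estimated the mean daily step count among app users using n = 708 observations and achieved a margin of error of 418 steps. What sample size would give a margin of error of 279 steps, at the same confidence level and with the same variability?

n = 1590

Margin of error scales as 1/√n, so n₂ = n₁·(E₁/E₂)².
n₂ = 708 × (418/279)² = 708 × 2.245 = 1589.46
Round up: n₂ = 1590.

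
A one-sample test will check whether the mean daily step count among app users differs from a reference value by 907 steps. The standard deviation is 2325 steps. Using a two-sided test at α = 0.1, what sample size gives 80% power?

For a one-sample z-test, n = ((z_{α/2} + z_β)·σ/δ)².
z_{α/2} = 1.645 (two-sided α = 0.1); z_β = 0.842 (power 80% → β = 0.2).
n = (2.487 × 2325 / 907)² = 40.64
Round up: n = 41.

41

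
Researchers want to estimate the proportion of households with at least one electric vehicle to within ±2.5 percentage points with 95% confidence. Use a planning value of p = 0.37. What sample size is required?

For a proportion with margin E = 0.025 at 95% confidence, z = 1.960.
n = p̂(1−p̂)(z/E)² = 0.37 × 0.63 × (1.960/0.025)² = 1432.76
Round up: n = 1433.

1433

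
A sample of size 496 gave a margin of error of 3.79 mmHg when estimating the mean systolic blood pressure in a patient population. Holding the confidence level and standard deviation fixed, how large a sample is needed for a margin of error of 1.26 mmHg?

4488

Margin of error scales as 1/√n, so n₂ = n₁·(E₁/E₂)².
n₂ = 496 × (3.79/1.26)² = 496 × 9.048 = 4487.81
Round up: n₂ = 4488.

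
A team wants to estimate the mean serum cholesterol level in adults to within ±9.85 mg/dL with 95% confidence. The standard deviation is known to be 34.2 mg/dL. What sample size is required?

47

For a mean, the margin of error is E = z·σ/√n, so n = (zσ/E)².
At 95% confidence, z = 1.960.
n = (1.960 × 34.2 / 9.85)² = 46.31
Round up: n = 47.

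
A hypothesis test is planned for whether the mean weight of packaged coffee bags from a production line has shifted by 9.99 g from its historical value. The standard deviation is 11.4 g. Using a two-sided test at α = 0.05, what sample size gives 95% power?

For a one-sample z-test, n = ((z_{α/2} + z_β)·σ/δ)².
z_{α/2} = 1.960 (two-sided α = 0.05); z_β = 1.645 (power 95% → β = 0.05).
n = (3.605 × 11.4 / 9.99)² = 16.92
Round up: n = 17.

17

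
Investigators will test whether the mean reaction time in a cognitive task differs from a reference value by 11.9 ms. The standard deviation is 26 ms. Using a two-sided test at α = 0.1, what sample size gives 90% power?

For a one-sample z-test, n = ((z_{α/2} + z_β)·σ/δ)².
z_{α/2} = 1.645 (two-sided α = 0.1); z_β = 1.282 (power 90% → β = 0.1).
n = (2.927 × 26 / 11.9)² = 40.90
Round up: n = 41.

41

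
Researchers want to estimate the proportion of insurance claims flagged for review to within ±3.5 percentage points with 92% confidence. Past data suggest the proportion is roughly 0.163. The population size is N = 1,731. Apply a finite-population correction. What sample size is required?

For a proportion with margin E = 0.035 at 92% confidence, z = 1.751.
n = p̂(1−p̂)(z/E)² = 0.163 × 0.837 × (1.751/0.035)² = 341.47 — call this n₀.
Finite-population correction with N = 1,731: n = n₀ / (1 + (n₀−1)/N) = 341.47 / 1.197 = 285.27
Round up: n = 286.

n = 286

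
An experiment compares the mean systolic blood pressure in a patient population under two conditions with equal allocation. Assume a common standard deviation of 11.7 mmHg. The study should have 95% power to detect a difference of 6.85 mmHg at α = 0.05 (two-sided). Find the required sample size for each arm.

76 per group

For two equal groups, n per group = 2·((z_{α/2} + z_β)·σ/δ)².
z_{α/2} = 1.960; z_β = 1.645 (power 95%).
n = 2 × (3.605 × 11.7 / 6.85)² = 2 × 37.91 = 75.82
Round up: n = 76 per group.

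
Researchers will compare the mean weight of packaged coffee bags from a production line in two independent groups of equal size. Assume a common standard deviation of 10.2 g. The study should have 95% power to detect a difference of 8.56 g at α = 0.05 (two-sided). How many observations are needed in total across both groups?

74 total

For two equal groups, n per group = 2·((z_{α/2} + z_β)·σ/δ)².
z_{α/2} = 1.960; z_β = 1.645 (power 95%).
n = 2 × (3.605 × 10.2 / 8.56)² = 2 × 18.45 = 36.90
Round up: n = 37 per group.
Total across both groups: 2 × 37 = 74.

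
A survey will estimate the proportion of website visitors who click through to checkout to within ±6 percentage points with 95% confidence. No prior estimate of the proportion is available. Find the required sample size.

n = 267

For a proportion with margin E = 0.06 at 95% confidence, z = 1.960.
With no prior estimate, use p = 0.5, which maximizes p(1−p) at 0.25.
n = 0.25 × (z/E)² = 0.25 × (1.960/0.06)² = 266.78
Round up: n = 267.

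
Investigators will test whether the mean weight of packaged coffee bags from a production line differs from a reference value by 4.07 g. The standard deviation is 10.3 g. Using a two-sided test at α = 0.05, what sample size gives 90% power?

68

For a one-sample z-test, n = ((z_{α/2} + z_β)·σ/δ)².
z_{α/2} = 1.960 (two-sided α = 0.05); z_β = 1.282 (power 90% → β = 0.1).
n = (3.242 × 10.3 / 4.07)² = 67.31
Round up: n = 68.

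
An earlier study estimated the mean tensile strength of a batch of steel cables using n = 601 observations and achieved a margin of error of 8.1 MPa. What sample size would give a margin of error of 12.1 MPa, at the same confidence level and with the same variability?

n = 270

Margin of error scales as 1/√n, so n₂ = n₁·(E₁/E₂)².
n₂ = 601 × (8.1/12.1)² = 601 × 0.4481 = 269.31
Round up: n₂ = 270.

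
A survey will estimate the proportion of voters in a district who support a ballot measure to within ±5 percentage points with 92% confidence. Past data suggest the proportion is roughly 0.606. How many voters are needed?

For a proportion with margin E = 0.05 at 92% confidence, z = 1.751.
n = p̂(1−p̂)(z/E)² = 0.606 × 0.394 × (1.751/0.05)² = 292.82
Round up: n = 293.

n = 293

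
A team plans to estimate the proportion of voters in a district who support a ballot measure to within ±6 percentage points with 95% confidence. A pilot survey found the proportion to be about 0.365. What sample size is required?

248

For a proportion with margin E = 0.06 at 95% confidence, z = 1.960.
n = p̂(1−p̂)(z/E)² = 0.365 × 0.635 × (1.960/0.06)² = 247.33
Round up: n = 248.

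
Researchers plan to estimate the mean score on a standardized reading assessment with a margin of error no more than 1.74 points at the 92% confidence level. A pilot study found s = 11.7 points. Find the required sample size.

For a mean, the margin of error is E = z·σ/√n, so n = (zσ/E)².
At 92% confidence, z = 1.751.
n = (1.751 × 11.7 / 1.74)² = 138.63
Round up: n = 139.

139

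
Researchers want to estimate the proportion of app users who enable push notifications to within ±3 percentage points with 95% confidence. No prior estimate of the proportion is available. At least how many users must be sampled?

n = 1068

For a proportion with margin E = 0.03 at 95% confidence, z = 1.960.
With no prior estimate, use p = 0.5, which maximizes p(1−p) at 0.25.
n = 0.25 × (z/E)² = 0.25 × (1.960/0.03)² = 1067.11
Round up: n = 1068.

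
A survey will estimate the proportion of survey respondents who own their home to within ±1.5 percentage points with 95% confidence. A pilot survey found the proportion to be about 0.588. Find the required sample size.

For a proportion with margin E = 0.015 at 95% confidence, z = 1.960.
n = p̂(1−p̂)(z/E)² = 0.588 × 0.412 × (1.960/0.015)² = 4136.23
Round up: n = 4137.

4137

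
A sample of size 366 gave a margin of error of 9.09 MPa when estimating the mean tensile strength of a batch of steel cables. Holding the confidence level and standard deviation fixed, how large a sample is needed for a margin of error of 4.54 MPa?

1468

Margin of error scales as 1/√n, so n₂ = n₁·(E₁/E₂)².
n₂ = 366 × (9.09/4.54)² = 366 × 4.009 = 1467.29
Round up: n₂ = 1468.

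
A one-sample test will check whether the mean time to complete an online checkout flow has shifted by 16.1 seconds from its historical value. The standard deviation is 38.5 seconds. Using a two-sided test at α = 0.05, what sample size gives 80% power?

For a one-sample z-test, n = ((z_{α/2} + z_β)·σ/δ)².
z_{α/2} = 1.960 (two-sided α = 0.05); z_β = 0.842 (power 80% → β = 0.2).
n = (2.802 × 38.5 / 16.1)² = 44.90
Round up: n = 45.

45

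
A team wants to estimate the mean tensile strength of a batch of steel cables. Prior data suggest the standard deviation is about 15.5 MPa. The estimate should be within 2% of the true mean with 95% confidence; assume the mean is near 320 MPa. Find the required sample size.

n = 23

For a mean, the margin of error is E = z·σ/√n, so n = (zσ/E)².
At 95% confidence, z = 1.960.
E = 2% of 320 = 6.4 MPa.
n = (1.960 × 15.5 / 6.4)² = 22.53
Round up: n = 23.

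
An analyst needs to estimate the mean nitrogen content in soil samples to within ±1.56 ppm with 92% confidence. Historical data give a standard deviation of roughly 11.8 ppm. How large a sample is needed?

For a mean, the margin of error is E = z·σ/√n, so n = (zσ/E)².
At 92% confidence, z = 1.751.
n = (1.751 × 11.8 / 1.56)² = 175.42
Round up: n = 176.

176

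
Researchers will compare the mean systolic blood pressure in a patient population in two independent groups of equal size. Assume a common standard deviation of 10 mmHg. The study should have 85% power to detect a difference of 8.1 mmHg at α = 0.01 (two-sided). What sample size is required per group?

For two equal groups, n per group = 2·((z_{α/2} + z_β)·σ/δ)².
z_{α/2} = 2.576; z_β = 1.036 (power 85%).
n = 2 × (3.612 × 10 / 8.1)² = 2 × 19.88 = 39.76
Round up: n = 40 per group.

40 per group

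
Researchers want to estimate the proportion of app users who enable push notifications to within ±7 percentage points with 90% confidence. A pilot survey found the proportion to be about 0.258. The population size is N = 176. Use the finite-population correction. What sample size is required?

For a proportion with margin E = 0.07 at 90% confidence, z = 1.645.
n = p̂(1−p̂)(z/E)² = 0.258 × 0.742 × (1.645/0.07)² = 105.72 — call this n₀.
Finite-population correction with N = 176: n = n₀ / (1 + (n₀−1)/N) = 105.72 / 1.595 = 66.28
Round up: n = 67.

67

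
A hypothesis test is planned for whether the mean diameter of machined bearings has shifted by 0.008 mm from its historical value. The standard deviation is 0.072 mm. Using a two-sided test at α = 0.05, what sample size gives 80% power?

For a one-sample z-test, n = ((z_{α/2} + z_β)·σ/δ)².
z_{α/2} = 1.960 (two-sided α = 0.05); z_β = 0.842 (power 80% → β = 0.2).
n = (2.802 × 0.072 / 0.008)² = 635.95
Round up: n = 636.

636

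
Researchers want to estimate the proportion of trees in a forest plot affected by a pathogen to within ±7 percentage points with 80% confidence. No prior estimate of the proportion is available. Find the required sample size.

For a proportion with margin E = 0.07 at 80% confidence, z = 1.282.
With no prior estimate, use p = 0.5, which maximizes p(1−p) at 0.25.
n = 0.25 × (z/E)² = 0.25 × (1.282/0.07)² = 83.85
Round up: n = 84.

84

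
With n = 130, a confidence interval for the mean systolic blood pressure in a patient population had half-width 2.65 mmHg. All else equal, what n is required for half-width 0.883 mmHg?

n = 1171

Margin of error scales as 1/√n, so n₂ = n₁·(E₁/E₂)².
n₂ = 130 × (2.65/0.883)² = 130 × 9.007 = 1170.91
Round up: n₂ = 1171.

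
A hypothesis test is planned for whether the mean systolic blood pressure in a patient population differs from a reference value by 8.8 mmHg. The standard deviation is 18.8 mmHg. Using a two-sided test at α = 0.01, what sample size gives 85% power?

For a one-sample z-test, n = ((z_{α/2} + z_β)·σ/δ)².
z_{α/2} = 2.576 (two-sided α = 0.01); z_β = 1.036 (power 85% → β = 0.15).
n = (3.612 × 18.8 / 8.8)² = 59.55
Round up: n = 60.

n = 60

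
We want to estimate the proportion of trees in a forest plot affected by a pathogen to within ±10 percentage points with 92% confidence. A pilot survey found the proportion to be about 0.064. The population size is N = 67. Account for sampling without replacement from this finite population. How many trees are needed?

n = 15

For a proportion with margin E = 0.1 at 92% confidence, z = 1.751.
n = p̂(1−p̂)(z/E)² = 0.064 × 0.936 × (1.751/0.1)² = 18.37 — call this n₀.
Finite-population correction with N = 67: n = n₀ / (1 + (n₀−1)/N) = 18.37 / 1.259 = 14.59
Round up: n = 15.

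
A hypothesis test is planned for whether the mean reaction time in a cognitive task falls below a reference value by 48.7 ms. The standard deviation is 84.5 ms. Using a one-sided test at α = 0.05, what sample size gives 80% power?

n = 19

For a one-sample z-test, n = ((z_α + z_β)·σ/δ)².
z_α = 1.645 (one-sided α = 0.05); z_β = 0.842 (power 80% → β = 0.2).
n = (2.487 × 84.5 / 48.7)² = 18.62
Round up: n = 19.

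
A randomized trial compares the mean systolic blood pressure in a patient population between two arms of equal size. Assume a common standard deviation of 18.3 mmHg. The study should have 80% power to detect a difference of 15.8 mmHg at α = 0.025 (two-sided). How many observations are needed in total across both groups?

52 total

For two equal groups, n per group = 2·((z_{α/2} + z_β)·σ/δ)².
z_{α/2} = 2.241; z_β = 0.842 (power 80%).
n = 2 × (3.083 × 18.3 / 15.8)² = 2 × 12.75 = 25.50
Round up: n = 26 per group.
Total across both groups: 2 × 26 = 52.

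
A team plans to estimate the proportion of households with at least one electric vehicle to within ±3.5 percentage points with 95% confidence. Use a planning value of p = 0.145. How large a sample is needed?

For a proportion with margin E = 0.035 at 95% confidence, z = 1.960.
n = p̂(1−p̂)(z/E)² = 0.145 × 0.855 × (1.960/0.035)² = 388.79
Round up: n = 389.

n = 389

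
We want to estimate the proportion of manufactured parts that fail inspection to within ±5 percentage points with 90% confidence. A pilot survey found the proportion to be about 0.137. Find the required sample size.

For a proportion with margin E = 0.05 at 90% confidence, z = 1.645.
n = p̂(1−p̂)(z/E)² = 0.137 × 0.863 × (1.645/0.05)² = 127.97
Round up: n = 128.

128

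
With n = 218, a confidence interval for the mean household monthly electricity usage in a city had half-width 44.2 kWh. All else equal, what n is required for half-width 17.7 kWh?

1360

Margin of error scales as 1/√n, so n₂ = n₁·(E₁/E₂)².
n₂ = 218 × (44.2/17.7)² = 218 × 6.236 = 1359.45
Round up: n₂ = 1360.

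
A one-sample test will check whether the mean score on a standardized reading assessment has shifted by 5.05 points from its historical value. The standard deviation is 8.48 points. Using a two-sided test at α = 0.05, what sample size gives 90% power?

n = 30

For a one-sample z-test, n = ((z_{α/2} + z_β)·σ/δ)².
z_{α/2} = 1.960 (two-sided α = 0.05); z_β = 1.282 (power 90% → β = 0.1).
n = (3.242 × 8.48 / 5.05)² = 29.64
Round up: n = 30.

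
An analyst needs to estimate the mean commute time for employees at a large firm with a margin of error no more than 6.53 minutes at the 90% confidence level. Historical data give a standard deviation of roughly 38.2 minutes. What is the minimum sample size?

For a mean, the margin of error is E = z·σ/√n, so n = (zσ/E)².
At 90% confidence, z = 1.645.
n = (1.645 × 38.2 / 6.53)² = 92.60
Round up: n = 93.

93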